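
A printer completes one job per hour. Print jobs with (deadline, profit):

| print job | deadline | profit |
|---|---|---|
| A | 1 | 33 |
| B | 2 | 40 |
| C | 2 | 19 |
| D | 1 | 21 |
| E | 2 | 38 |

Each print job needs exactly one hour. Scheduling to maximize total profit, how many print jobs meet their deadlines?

Profit order: B=40 E=38 A=33 D=21 C=19
Assign: B→slot 2, E→slot 1, A skipped, D skipped, C skipped.
Slots: [1:E] [2:B]
2 of 5 scheduled.

2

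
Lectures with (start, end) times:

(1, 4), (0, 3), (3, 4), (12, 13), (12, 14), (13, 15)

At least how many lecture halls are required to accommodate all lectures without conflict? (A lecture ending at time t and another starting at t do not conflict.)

starts: [0, 1, 3, 12, 12, 13]
ends:   [3, 4, 4, 13, 14, 15]
s0→1 s1→2  — peak 2.

2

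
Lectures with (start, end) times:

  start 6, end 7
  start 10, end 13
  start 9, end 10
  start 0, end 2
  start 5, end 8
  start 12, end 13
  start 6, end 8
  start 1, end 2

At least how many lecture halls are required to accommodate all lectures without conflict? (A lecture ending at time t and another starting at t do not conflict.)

3

Events (time:±→running): 0:+→1 1:+→2 2:-→1 2:-→0 5:+→1 6:+→2 6:+→3 … peak 3.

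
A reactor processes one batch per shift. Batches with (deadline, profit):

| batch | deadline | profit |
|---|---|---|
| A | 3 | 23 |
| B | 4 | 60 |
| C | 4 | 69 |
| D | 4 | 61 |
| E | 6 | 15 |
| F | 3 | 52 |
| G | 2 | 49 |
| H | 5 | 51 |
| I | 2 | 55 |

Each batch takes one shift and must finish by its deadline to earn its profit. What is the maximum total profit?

Take jobs in profit order; each goes to the latest open slot no later than its deadline.
Profit order: C=69 D=61 B=60 I=55 F=52 H=51 G=49 A=23 E=15
Assign: C→slot 4, D→slot 3, B→slot 2, I→slot 1, F skipped, H→slot 5, G skipped, A skipped, E→slot 6.
Slots: [1:I] [2:B] [3:D] [4:C] [5:H] [6:E]
Profit = 55 + 60 + 61 + 69 + 51 + 15 = 311

311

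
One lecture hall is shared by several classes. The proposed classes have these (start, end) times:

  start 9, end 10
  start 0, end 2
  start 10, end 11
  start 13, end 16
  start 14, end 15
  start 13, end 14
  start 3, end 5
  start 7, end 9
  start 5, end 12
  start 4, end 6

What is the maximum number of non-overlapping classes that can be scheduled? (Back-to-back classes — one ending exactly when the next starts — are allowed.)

7

Sort by end time and greedily take each interval whose start is ≥ the last chosen end.
Sorted by end: (0,2)  (3,5)  (4,6)  (7,9)  (9,10)  (10,11)  (5,12)  (13,14)  (14,15)  (13,16)
take (0,2); take (3,5); skip (4,6); take (7,9); take (9,10); take (10,11); take (13,14); take (14,15).
Selected 7 classes.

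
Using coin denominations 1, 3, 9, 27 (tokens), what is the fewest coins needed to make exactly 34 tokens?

Greedy: take as many of the largest coin as possible, then repeat with the remainder.
34 = 1×27 + 2×3 + 1×1
Total coins = 1 + 2 + 1 = 4

4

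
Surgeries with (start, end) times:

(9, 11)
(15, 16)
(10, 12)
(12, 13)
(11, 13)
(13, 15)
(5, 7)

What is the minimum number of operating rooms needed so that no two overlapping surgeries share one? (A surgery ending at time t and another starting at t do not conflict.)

2

Events (time:±→running): 5:+→1 7:-→0 9:+→1 10:+→2 … peak 2.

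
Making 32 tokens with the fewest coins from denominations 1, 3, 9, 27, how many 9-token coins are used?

32 = 1×27 + 1×3 + 2×1
Count of 9: 0

0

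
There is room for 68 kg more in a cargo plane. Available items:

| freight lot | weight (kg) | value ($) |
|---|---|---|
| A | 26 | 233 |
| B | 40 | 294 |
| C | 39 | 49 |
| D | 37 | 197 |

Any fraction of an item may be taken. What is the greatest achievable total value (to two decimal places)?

537.65

Sort by value per unit weight and fill in that order.
Ratios (sorted): A 8.96, B 7.35, D 5.32, C 1.26
take A (26 @ 233); take B (40 @ 294); take 2/37 of D → 10.65. Capacity used 68/68.
Total value = 537.65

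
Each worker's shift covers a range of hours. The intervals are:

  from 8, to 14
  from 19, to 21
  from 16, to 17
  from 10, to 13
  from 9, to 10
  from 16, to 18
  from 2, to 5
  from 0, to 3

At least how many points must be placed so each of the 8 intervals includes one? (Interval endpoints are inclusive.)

4

Sort by right endpoint; whenever an interval is uncovered, place a point at its right end.
By right end: [0,3]  [2,5]  [9,10]  [10,13]  [8,14]  [16,17]  [16,18]  [19,21]
[0,3] uncovered → point at 3; [9,10] uncovered → point at 10; [16,17] uncovered → point at 17; [19,21] uncovered → point at 21.
Points: 3, 10, 17, 21 (4 total).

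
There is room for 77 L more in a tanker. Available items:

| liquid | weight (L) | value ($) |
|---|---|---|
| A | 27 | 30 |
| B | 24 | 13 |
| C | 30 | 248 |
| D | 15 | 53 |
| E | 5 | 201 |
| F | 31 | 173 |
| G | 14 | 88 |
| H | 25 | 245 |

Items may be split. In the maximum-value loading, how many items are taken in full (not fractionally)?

Ratios (sorted): E 40.20, H 9.80, C 8.27, G 6.29, F 5.58, D 3.53, A 1.11, B 0.54
take E (5 @ 201); take H (25 @ 245); take C (30 @ 248); take G (14 @ 88); take 3/31 of F → 16.74. Capacity used 77/77.
4 item(s) taken whole; one partial (take 3/31 of F).

4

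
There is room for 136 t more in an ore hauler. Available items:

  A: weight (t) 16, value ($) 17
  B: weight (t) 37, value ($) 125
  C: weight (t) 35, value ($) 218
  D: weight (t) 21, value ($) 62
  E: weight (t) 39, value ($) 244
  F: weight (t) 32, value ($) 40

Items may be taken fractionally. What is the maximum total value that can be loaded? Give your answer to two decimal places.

654.00

Sort by value per unit weight and fill in that order.
Ratios (sorted): E 6.26, C 6.23, B 3.38, D 2.95, F 1.25, A 1.06
take E (39 @ 244); take C (35 @ 218); take B (37 @ 125); take D (21 @ 62); take 4/32 of F → 5.00. Capacity used 136/136.
Total value = 654.00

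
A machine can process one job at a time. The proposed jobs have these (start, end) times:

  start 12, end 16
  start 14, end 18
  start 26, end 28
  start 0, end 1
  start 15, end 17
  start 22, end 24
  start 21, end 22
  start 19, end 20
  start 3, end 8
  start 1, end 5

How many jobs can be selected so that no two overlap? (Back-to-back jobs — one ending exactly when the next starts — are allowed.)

By end time: (0,1), (1,5), (3,8), (12,16), (15,17), (14,18), (19,20), (21,22), (22,24), (26,28).
Pick (0,1); next start ≥ 1 → (1,5); next start ≥ 5 → (12,16); next start ≥ 16 → (19,20); next start ≥ 20 → (21,22); next start ≥ 22 → (22,24); next start ≥ 24 → (26,28).
Selected 7 jobs.

7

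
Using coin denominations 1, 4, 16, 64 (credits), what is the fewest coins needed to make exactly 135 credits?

135 = 2×64 + 1×4 + 3×1
Total coins = 2 + 1 + 3 = 6

6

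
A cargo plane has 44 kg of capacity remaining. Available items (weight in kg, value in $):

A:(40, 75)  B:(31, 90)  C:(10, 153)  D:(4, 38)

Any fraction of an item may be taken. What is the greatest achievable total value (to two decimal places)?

278.10

Greedy by value/weight ratio, highest first.
Order: C (153/10=15.30) > D (38/4=9.50) > B (90/31=2.90) > A (75/40=1.88)
Fill: take C (10 @ 153) → take D (4 @ 38) → take 30/31 of B → 87.10; 44/44 used.
Total value = 278.10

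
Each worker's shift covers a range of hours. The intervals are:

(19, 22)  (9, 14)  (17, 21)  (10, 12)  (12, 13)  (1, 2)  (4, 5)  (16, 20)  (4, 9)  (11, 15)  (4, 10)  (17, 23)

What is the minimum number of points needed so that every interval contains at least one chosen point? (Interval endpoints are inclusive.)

Process intervals by earliest right end; each time one isn't hit yet, stab at its right endpoint.
Sorted: [1,2] [4,5] [4,9] [4,10] [10,12] [12,13] [9,14] [11,15] [16,20] [17,21] [19,22] [17,23]
{[1,2]} hit by 2; {[4,5],[4,9],[4,10]} hit by 5; {[10,12],[12,13],[9,14],[11,15]} hit by 12; {[16,20],[17,21],[19,22],[17,23]} hit by 20.
Points: 2, 5, 12, 20 (4 total).

4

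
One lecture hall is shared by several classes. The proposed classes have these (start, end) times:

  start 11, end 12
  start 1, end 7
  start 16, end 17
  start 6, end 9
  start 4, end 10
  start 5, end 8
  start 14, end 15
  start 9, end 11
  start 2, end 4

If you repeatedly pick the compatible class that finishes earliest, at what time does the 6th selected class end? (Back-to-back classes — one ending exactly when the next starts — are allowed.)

Order by finish time; keep every interval that doesn't clash with the previous kept one.
Sorted by end: (2,4)  (1,7)  (5,8)  (6,9)  (4,10)  (9,11)  (11,12)  (14,15)  (16,17)
take (2,4); take (5,8); skip (6,9); skip (4,10); take (9,11); take (11,12); take (14,15); take (16,17).
Selected: (2,4) (5,8) (9,11) (11,12) (14,15) (16,17)

17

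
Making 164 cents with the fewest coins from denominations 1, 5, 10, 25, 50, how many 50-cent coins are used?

3

164 − 3×50→14 − 1×10→4 − 4×1→0
Count of 50: 3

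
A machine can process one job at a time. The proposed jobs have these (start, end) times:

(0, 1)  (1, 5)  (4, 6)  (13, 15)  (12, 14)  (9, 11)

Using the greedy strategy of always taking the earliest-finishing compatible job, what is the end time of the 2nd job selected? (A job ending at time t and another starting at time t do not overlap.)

By end time: (0,1), (1,5), (4,6), (9,11), (12,14), (13,15).
Pick (0,1); next start ≥ 1 → (1,5); next start ≥ 5 → (9,11); next start ≥ 11 → (12,14).
Selected: (0,1) (1,5) (9,11) (12,14)

5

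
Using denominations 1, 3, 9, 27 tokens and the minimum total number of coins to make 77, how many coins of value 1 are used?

2

Greedy: take as many of the largest coin as possible, then repeat with the remainder.
77 − 2×27→23 − 2×9→5 − 1×3→2 − 2×1→0
Count of 1: 2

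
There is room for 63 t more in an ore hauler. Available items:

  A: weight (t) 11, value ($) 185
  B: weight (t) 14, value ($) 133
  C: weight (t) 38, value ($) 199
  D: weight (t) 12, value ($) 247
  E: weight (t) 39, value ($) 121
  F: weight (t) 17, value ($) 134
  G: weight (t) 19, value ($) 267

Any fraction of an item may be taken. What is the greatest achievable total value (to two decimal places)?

887.18

Sort by value per unit weight and fill in that order.
Order: D (247/12=20.58) > A (185/11=16.82) > G (267/19=14.05) > B (133/14=9.50) > F (134/17=7.88) > C (199/38=5.24) > E (121/39=3.10)
Fill: take D (12 @ 247) → take A (11 @ 185) → take G (19 @ 267) → take B (14 @ 133) → take 7/17 of F → 55.18; 63/63 used.
Total value = 887.18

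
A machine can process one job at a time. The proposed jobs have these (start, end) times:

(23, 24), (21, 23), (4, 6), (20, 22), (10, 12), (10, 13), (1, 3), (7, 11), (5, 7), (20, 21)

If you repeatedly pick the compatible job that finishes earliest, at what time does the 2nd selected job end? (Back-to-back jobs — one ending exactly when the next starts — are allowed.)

Sorted by end: (1,3)  (4,6)  (5,7)  (7,11)  (10,12)  (10,13)  (20,21)  (20,22)  (21,23)  (23,24)
take (1,3); take (4,6); skip (5,7); take (7,11); skip (10,13); take (20,21); skip (20,22); take (21,23); take (23,24).
Selected: (1,3) (4,6) (7,11) (20,21) (21,23) (23,24)

6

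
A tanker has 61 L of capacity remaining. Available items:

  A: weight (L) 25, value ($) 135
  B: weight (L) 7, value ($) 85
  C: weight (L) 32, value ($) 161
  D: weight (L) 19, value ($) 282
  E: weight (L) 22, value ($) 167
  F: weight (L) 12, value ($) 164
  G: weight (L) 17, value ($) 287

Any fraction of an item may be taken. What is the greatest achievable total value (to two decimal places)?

Sort by value per unit weight and fill in that order.
Ratios (sorted): G 16.88, D 14.84, F 13.67, B 12.14, E 7.59, A 5.40, C 5.03
take G (17 @ 287); take D (19 @ 282); take F (12 @ 164); take B (7 @ 85); take 6/22 of E → 45.55. Capacity used 61/61.
Total value = 863.55

863.55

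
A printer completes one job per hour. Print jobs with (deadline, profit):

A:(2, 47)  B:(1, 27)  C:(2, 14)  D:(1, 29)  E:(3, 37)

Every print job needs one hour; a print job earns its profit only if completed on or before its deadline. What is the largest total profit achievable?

113

Profit order: A=47 E=37 D=29 B=27 C=14
Assign: A→slot 2, E→slot 3, D→slot 1, B skipped, C skipped.
Slots: [1:D] [2:A] [3:E]
Profit = 29 + 47 + 37 = 113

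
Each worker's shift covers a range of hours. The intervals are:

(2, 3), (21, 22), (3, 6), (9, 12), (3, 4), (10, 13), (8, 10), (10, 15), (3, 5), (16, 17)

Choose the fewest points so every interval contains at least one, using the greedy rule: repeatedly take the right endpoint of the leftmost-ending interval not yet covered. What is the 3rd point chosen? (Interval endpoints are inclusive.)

17

By right end: [2,3]  [3,4]  [3,5]  [3,6]  [8,10]  [9,12]  [10,13]  [10,15]  [16,17]  [21,22]
[2,3] uncovered → point at 3; [8,10] uncovered → point at 10; [16,17] uncovered → point at 17; [21,22] uncovered → point at 22.
Points: 3, 10, 17, 22 (4 total).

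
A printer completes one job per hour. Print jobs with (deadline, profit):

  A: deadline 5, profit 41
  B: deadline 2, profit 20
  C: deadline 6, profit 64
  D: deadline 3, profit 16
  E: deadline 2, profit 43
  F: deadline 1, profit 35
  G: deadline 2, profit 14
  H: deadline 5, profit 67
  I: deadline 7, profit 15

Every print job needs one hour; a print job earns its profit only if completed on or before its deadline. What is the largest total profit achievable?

Take jobs in profit order; each goes to the latest open slot no later than its deadline.
Profit order: H=67 C=64 E=43 A=41 F=35 B=20 D=16 I=15 G=14
Assign: H→slot 5, C→slot 6, E→slot 2, A→slot 4, F→slot 1, B skipped, D→slot 3, I→slot 7, G skipped.
Slots: [1:F] [2:E] [3:D] [4:A] [5:H] [6:C] [7:I]
Profit = 35 + 43 + 16 + 41 + 67 + 64 + 15 = 281

281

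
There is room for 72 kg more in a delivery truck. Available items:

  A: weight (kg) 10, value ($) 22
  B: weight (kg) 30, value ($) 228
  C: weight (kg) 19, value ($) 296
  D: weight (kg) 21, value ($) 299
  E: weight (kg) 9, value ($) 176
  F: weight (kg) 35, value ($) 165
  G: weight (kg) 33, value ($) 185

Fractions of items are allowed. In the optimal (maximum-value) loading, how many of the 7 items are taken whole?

Ratios (sorted): E 19.56, C 15.58, D 14.24, B 7.60, G 5.61, F 4.71, A 2.20
take E (9 @ 176); take C (19 @ 296); take D (21 @ 299); take 23/30 of B → 174.80. Capacity used 72/72.
3 item(s) taken whole; one partial (take 23/30 of B).

3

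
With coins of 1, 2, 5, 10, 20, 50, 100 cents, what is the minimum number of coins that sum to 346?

Greedy: take as many of the largest coin as possible, then repeat with the remainder.
346 − 3×100→46 − 2×20→6 − 1×5→1 − 1×1→0
Total coins = 3 + 2 + 1 + 1 = 7

7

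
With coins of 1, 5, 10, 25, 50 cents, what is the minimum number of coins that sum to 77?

77 = 1×50 + 1×25 + 2×1
Total coins = 1 + 1 + 2 = 4

4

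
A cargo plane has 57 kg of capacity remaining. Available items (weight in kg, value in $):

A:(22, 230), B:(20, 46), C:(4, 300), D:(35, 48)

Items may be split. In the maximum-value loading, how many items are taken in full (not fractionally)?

Greedy by value/weight ratio, highest first.
Ratios (sorted): C 75.00, A 10.45, B 2.30, D 1.37
take C (4 @ 300); take A (22 @ 230); take B (20 @ 46); take 11/35 of D → 15.09. Capacity used 57/57.
3 item(s) taken whole; one partial (take 11/35 of D).

3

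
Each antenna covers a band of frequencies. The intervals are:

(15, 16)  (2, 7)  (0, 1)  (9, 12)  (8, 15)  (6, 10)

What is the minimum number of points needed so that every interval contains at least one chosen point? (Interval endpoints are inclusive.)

Sort by right endpoint; whenever an interval is uncovered, place a point at its right end.
By right end: [0,1]  [2,7]  [6,10]  [9,12]  [8,15]  [15,16]
[0,1] uncovered → point at 1; [2,7] uncovered → point at 7; [9,12] uncovered → point at 12; [15,16] uncovered → point at 16.
Points: 1, 7, 12, 16 (4 total).

4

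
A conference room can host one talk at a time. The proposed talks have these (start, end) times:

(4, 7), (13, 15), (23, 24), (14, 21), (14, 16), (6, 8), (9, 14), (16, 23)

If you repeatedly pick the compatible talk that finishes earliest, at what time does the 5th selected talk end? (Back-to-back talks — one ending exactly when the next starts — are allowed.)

By end time: (4,7), (6,8), (9,14), (13,15), (14,16), (14,21), (16,23), (23,24).
Pick (4,7); next start ≥ 7 → (9,14); next start ≥ 14 → (14,16); next start ≥ 16 → (16,23); next start ≥ 23 → (23,24).
Selected: (4,7) (9,14) (14,16) (16,23) (23,24)

24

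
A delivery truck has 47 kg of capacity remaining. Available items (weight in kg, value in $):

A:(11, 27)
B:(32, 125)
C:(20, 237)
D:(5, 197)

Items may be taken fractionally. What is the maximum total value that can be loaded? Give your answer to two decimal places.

Sort by value per unit weight and fill in that order.
Ratios (sorted): D 39.40, C 11.85, B 3.91, A 2.45
take D (5 @ 197); take C (20 @ 237); take 22/32 of B → 85.94. Capacity used 47/47.
Total value = 519.94

519.94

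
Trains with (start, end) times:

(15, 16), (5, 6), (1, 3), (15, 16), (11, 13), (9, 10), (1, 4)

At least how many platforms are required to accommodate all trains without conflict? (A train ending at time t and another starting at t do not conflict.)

2

Count concurrent intervals with a sweep; the peak is the room count.
starts: [1, 1, 5, 9, 11, 15, 15]
ends:   [3, 4, 6, 10, 13, 16, 16]
s1→1 s1→2  — peak 2.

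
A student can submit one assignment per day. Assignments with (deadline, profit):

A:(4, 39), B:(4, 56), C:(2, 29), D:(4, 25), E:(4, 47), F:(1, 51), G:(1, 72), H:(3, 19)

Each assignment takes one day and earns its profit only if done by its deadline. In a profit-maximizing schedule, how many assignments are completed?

Sort by profit descending; place each in the latest free slot ≤ its deadline.
Profit order: G=72 B=56 F=51 E=47 A=39 C=29 D=25 H=19
Assign: G→slot 1, B→slot 4, F skipped, E→slot 3, A→slot 2, C skipped, D skipped, H skipped.
Slots: [1:G] [2:A] [3:E] [4:B]
4 of 8 scheduled.

4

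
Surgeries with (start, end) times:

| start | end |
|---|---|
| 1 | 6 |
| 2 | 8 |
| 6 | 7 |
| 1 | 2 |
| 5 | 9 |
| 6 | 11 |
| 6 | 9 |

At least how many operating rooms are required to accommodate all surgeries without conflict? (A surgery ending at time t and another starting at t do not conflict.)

5

starts: [1, 1, 2, 5, 6, 6, 6]
ends:   [2, 6, 7, 8, 9, 9, 11]
s1→1 s1→2 e2→1 s2→2 s5→3 e6→2 s6→3 s6→4 s6→5  — peak 5.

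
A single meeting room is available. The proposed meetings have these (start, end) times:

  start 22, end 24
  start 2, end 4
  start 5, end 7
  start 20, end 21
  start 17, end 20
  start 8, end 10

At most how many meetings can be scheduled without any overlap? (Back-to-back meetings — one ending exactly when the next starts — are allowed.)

6

Greedy by earliest finish: after sorting by end time, pick each interval compatible with the last pick.
Sorted by end: (2,4)  (5,7)  (8,10)  (17,20)  (20,21)  (22,24)
take (2,4); take (5,7); take (8,10); take (17,20); take (20,21); take (22,24).
Selected 6 meetings.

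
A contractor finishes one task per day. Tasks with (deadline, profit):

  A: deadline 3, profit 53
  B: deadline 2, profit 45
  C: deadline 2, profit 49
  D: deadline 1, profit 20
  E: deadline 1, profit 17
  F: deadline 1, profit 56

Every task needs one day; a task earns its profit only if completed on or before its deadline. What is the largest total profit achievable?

158

By profit: F(d1,56), A(d3,53), C(d2,49), B(d2,45), D(d1,20), E(d1,17)
F→slot 1; A→slot 3; C→slot 2; B skipped; D skipped; E skipped.
Profit = 56 + 49 + 53 = 158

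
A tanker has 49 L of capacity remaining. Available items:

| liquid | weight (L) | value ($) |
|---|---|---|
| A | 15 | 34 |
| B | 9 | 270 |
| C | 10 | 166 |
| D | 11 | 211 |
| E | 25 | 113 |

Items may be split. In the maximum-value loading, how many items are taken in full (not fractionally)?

Greedy by value/weight ratio, highest first.
Ratios (sorted): B 30.00, D 19.18, C 16.60, E 4.52, A 2.27
take B (9 @ 270); take D (11 @ 211); take C (10 @ 166); take 19/25 of E → 85.88. Capacity used 49/49.
3 item(s) taken whole; one partial (take 19/25 of E).

3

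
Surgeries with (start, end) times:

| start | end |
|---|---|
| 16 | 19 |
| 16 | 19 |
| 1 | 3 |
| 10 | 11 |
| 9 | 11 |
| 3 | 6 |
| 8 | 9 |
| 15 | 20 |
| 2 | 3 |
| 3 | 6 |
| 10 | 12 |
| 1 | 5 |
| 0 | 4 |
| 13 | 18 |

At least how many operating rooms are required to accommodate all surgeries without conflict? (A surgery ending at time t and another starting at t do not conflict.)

The answer is the maximum number of intervals overlapping at any instant.
Events (time:±→running): 0:+→1 1:+→2 1:+→3 2:+→4 … peak 4.

4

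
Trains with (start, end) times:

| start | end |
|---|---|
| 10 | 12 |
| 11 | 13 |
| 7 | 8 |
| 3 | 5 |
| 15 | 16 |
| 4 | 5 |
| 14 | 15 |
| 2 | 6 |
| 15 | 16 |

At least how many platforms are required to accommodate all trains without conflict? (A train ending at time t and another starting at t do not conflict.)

3

Count concurrent intervals with a sweep; the peak is the room count.
starts: [2, 3, 4, 7, 10, 11, 14, 15, 15]
ends:   [5, 5, 6, 8, 12, 13, 15, 16, 16]
s2→1 s3→2 s4→3  — peak 3.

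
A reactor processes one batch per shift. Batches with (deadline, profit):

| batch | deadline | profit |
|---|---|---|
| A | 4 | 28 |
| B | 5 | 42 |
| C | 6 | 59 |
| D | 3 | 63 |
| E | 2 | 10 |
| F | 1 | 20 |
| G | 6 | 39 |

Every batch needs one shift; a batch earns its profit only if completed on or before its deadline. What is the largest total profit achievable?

Sort by profit descending; place each in the latest free slot ≤ its deadline.
Profit order: D=63 C=59 B=42 G=39 A=28 F=20 E=10
Assign: D→slot 3, C→slot 6, B→slot 5, G→slot 4, A→slot 2, F→slot 1, E skipped.
Slots: [1:F] [2:A] [3:D] [4:G] [5:B] [6:C]
Profit = 20 + 28 + 63 + 39 + 42 + 59 = 251

251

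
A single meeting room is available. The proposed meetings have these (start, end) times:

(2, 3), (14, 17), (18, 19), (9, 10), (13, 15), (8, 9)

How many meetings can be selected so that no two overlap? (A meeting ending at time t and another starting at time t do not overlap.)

5

Greedy by earliest finish: after sorting by end time, pick each interval compatible with the last pick.
By end time: (2,3), (8,9), (9,10), (13,15), (14,17), (18,19).
Pick (2,3); next start ≥ 3 → (8,9); next start ≥ 9 → (9,10); next start ≥ 10 → (13,15); next start ≥ 15 → (18,19).
Selected 5 meetings.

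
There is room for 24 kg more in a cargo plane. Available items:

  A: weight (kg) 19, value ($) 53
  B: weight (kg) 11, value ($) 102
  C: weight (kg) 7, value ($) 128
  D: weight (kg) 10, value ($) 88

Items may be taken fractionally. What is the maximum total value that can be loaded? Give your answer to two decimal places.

Order: C (128/7=18.29) > B (102/11=9.27) > D (88/10=8.80) > A (53/19=2.79)
Fill: take C (7 @ 128) → take B (11 @ 102) → take 6/10 of D → 52.80; 24/24 used.
Total value = 282.80

282.80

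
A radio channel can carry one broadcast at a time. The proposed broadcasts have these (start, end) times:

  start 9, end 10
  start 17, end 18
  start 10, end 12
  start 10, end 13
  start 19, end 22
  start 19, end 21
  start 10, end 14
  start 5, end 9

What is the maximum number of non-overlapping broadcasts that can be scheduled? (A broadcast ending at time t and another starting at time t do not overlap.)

Order by finish time; keep every interval that doesn't clash with the previous kept one.
By end time: (5,9), (9,10), (10,12), (10,13), (10,14), (17,18), (19,21), (19,22).
Pick (5,9); next start ≥ 9 → (9,10); next start ≥ 10 → (10,12); next start ≥ 12 → (17,18); next start ≥ 18 → (19,21).
Selected 5 broadcasts.

5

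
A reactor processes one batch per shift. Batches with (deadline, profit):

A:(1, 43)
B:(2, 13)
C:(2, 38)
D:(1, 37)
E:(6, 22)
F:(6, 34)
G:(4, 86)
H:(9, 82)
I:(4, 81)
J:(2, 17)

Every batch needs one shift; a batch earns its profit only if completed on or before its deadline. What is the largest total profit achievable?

Sort by profit descending; place each in the latest free slot ≤ its deadline.
Profit order: G=86 H=82 I=81 A=43 C=38 D=37 F=34 E=22 J=17 B=13
Assign: G→slot 4, H→slot 9, I→slot 3, A→slot 1, C→slot 2, D skipped, F→slot 6, E→slot 5, J skipped, B skipped.
Slots: [1:A] [2:C] [3:I] [4:G] [5:E] [6:F] [9:H]
Profit = 43 + 38 + 81 + 86 + 22 + 34 + 82 = 386

386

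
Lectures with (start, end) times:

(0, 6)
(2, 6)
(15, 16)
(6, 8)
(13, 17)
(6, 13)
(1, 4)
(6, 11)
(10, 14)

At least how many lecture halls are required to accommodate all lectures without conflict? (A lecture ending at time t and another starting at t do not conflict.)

Count concurrent intervals with a sweep; the peak is the room count.
starts: [0, 1, 2, 6, 6, 6, 10, 13, 15]
ends:   [4, 6, 6, 8, 11, 13, 14, 16, 17]
s0→1 s1→2 s2→3  — peak 3.

3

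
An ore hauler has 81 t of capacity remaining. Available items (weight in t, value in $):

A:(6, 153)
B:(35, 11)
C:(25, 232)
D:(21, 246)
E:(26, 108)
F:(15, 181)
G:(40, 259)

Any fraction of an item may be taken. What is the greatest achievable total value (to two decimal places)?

Sort by value per unit weight and fill in that order.
Order: A (153/6=25.50) > F (181/15=12.07) > D (246/21=11.71) > C (232/25=9.28) > G (259/40=6.47) > E (108/26=4.15) > B (11/35=0.31)
Fill: take A (6 @ 153) → take F (15 @ 181) → take D (21 @ 246) → take C (25 @ 232) → take 14/40 of G → 90.65; 81/81 used.
Total value = 902.65

902.65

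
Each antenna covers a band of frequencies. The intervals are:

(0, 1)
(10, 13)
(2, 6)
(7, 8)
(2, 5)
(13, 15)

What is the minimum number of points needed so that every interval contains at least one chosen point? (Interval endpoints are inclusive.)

4

Process intervals by earliest right end; each time one isn't hit yet, stab at its right endpoint.
By right end: [0,1]  [2,5]  [2,6]  [7,8]  [10,13]  [13,15]
[0,1] uncovered → point at 1; [2,5] uncovered → point at 5; [7,8] uncovered → point at 8; [10,13] uncovered → point at 13.
Points: 1, 5, 8, 13 (4 total).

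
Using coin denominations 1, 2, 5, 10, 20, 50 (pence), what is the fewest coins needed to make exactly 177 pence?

Greedy: take as many of the largest coin as possible, then repeat with the remainder.
177 − 3×50→27 − 1×20→7 − 1×5→2 − 1×2→0
Total coins = 3 + 1 + 1 + 1 = 6

6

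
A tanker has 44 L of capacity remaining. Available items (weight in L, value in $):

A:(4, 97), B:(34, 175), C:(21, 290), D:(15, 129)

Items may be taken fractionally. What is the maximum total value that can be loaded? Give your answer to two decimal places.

Ratios (sorted): A 24.25, C 13.81, D 8.60, B 5.15
take A (4 @ 97); take C (21 @ 290); take D (15 @ 129); take 4/34 of B → 20.59. Capacity used 44/44.
Total value = 536.59

536.59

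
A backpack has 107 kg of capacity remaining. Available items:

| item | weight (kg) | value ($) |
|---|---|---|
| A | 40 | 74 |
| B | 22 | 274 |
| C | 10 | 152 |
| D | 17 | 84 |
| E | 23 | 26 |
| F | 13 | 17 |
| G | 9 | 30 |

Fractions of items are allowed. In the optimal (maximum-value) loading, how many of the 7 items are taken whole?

Sort by value per unit weight and fill in that order.
Order: C (152/10=15.20) > B (274/22=12.45) > D (84/17=4.94) > G (30/9=3.33) > A (74/40=1.85) > F (17/13=1.31) > E (26/23=1.13)
Fill: take C (10 @ 152) → take B (22 @ 274) → take D (17 @ 84) → take G (9 @ 30) → take A (40 @ 74) → take 9/13 of F → 11.77; 107/107 used.
5 item(s) taken whole; one partial (take 9/13 of F).

5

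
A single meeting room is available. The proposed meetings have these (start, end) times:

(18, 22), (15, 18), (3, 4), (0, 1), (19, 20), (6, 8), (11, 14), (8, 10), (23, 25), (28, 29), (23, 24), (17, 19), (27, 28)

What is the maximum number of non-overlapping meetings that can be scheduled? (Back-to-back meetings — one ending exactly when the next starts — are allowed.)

Order by finish time; keep every interval that doesn't clash with the previous kept one.
Sorted by end: (0,1)  (3,4)  (6,8)  (8,10)  (11,14)  (15,18)  (17,19)  (19,20)  (18,22)  (23,24)  (23,25)  (27,28)  (28,29)
take (0,1); take (3,4); take (6,8); take (8,10); take (11,14); take (15,18); take (19,20); skip (18,22); take (23,24); take (27,28); take (28,29).
Selected 10 meetings.

10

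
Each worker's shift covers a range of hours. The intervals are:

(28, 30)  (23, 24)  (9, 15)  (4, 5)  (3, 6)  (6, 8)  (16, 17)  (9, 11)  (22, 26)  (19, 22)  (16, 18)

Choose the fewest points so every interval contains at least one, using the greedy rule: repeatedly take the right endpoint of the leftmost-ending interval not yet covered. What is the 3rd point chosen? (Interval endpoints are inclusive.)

11

Sort by right endpoint; whenever an interval is uncovered, place a point at its right end.
By right end: [4,5]  [3,6]  [6,8]  [9,11]  [9,15]  [16,17]  [16,18]  [19,22]  [23,24]  [22,26]  [28,30]
[4,5] uncovered → point at 5; [6,8] uncovered → point at 8; [9,11] uncovered → point at 11; [16,17] uncovered → point at 17; [19,22] uncovered → point at 22; [23,24] uncovered → point at 24; [28,30] uncovered → point at 30.
Points: 5, 8, 11, 17, 22, 24, 30 (7 total).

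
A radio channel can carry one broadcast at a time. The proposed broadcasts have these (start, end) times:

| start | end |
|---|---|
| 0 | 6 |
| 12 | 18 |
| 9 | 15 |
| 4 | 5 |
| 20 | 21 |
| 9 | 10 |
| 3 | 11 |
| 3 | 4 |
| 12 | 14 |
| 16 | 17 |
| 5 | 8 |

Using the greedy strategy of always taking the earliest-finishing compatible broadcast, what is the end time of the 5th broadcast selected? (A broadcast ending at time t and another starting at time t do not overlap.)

Sorted by end: (3,4)  (4,5)  (0,6)  (5,8)  (9,10)  (3,11)  (12,14)  (9,15)  (16,17)  (12,18)  (20,21)
take (3,4); take (4,5); take (5,8); take (9,10); take (12,14); skip (9,15); take (16,17); take (20,21).
Selected: (3,4) (4,5) (5,8) (9,10) (12,14) (16,17) (20,21)

14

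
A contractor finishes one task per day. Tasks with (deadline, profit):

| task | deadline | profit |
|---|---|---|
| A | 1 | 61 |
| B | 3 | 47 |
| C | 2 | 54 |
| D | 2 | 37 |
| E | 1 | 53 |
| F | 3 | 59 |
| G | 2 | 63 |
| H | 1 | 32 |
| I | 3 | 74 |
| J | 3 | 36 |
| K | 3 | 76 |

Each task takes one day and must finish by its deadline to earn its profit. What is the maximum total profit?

Take jobs in profit order; each goes to the latest open slot no later than its deadline.
By profit: K(d3,76), I(d3,74), G(d2,63), A(d1,61), F(d3,59), C(d2,54), E(d1,53), B(d3,47), D(d2,37), J(d3,36), H(d1,32)
K→slot 3; I→slot 2; G→slot 1; A skipped; F skipped; C skipped; E skipped; B skipped; D skipped; J skipped; H skipped.
Profit = 63 + 74 + 76 = 213

213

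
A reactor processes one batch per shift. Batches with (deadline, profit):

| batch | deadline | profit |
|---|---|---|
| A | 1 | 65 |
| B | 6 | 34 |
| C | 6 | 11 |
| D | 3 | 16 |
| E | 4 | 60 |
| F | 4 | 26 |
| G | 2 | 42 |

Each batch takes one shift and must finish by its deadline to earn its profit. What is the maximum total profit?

238

Take jobs in profit order; each goes to the latest open slot no later than its deadline.
By profit: A(d1,65), E(d4,60), G(d2,42), B(d6,34), F(d4,26), D(d3,16), C(d6,11)
A→slot 1; E→slot 4; G→slot 2; B→slot 6; F→slot 3; D skipped; C→slot 5.
Profit = 65 + 42 + 26 + 60 + 11 + 34 = 238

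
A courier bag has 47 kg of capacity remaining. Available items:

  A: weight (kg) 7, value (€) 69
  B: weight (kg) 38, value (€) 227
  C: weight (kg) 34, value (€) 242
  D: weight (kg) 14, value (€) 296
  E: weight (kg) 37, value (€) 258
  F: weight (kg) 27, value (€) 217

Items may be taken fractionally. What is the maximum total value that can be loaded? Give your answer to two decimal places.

Order: D (296/14=21.14) > A (69/7=9.86) > F (217/27=8.04) > C (242/34=7.12) > E (258/37=6.97) > B (227/38=5.97)
Fill: take D (14 @ 296) → take A (7 @ 69) → take 26/27 of F → 208.96; 47/47 used.
Total value = 573.96

573.96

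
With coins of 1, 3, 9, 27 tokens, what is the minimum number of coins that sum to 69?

5

69 = 2×27 + 1×9 + 2×3
Total coins = 2 + 1 + 2 = 5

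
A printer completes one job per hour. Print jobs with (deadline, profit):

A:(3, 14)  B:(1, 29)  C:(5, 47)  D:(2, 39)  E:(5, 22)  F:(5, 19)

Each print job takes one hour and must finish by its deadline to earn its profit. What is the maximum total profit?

Sort by profit descending; place each in the latest free slot ≤ its deadline.
By profit: C(d5,47), D(d2,39), B(d1,29), E(d5,22), F(d5,19), A(d3,14)
C→slot 5; D→slot 2; B→slot 1; E→slot 4; F→slot 3; A skipped.
Profit = 29 + 39 + 19 + 22 + 47 = 156

156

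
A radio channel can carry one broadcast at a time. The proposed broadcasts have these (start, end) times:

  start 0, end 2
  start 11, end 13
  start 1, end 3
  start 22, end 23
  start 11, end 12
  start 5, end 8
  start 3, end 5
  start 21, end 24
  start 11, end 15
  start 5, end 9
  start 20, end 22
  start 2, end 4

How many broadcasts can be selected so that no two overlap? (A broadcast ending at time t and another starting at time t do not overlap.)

Order by finish time; keep every interval that doesn't clash with the previous kept one.
Sorted by end: (0,2)  (1,3)  (2,4)  (3,5)  (5,8)  (5,9)  (11,12)  (11,13)  (11,15)  (20,22)  (22,23)  (21,24)
take (0,2); take (2,4); skip (3,5); take (5,8); take (11,12); skip (11,13); take (20,22); take (22,23).
Selected 6 broadcasts.

6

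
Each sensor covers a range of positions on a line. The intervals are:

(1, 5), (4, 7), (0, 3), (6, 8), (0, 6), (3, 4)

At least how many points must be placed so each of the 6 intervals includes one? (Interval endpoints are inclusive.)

Sorted: [0,3] [3,4] [1,5] [0,6] [4,7] [6,8]
{[0,3],[3,4],[1,5],[0,6]} hit by 3; {[4,7],[6,8]} hit by 7.
Points: 3, 7 (2 total).

2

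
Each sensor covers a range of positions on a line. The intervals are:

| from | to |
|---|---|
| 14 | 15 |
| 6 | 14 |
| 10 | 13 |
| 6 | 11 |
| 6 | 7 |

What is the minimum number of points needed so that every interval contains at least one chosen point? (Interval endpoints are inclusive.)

3

Sorted: [6,7] [6,11] [10,13] [6,14] [14,15]
{[6,7],[6,11]} hit by 7; {[10,13],[6,14]} hit by 13; {[14,15]} hit by 15.
Points: 7, 13, 15 (3 total).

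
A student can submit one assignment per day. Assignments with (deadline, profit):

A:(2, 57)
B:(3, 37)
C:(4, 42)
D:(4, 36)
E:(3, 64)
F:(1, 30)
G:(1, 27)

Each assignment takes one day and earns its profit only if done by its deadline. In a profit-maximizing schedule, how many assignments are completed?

4

By profit: E(d3,64), A(d2,57), C(d4,42), B(d3,37), D(d4,36), F(d1,30), G(d1,27)
E→slot 3; A→slot 2; C→slot 4; B→slot 1; D skipped; F skipped; G skipped.
4 of 7 scheduled.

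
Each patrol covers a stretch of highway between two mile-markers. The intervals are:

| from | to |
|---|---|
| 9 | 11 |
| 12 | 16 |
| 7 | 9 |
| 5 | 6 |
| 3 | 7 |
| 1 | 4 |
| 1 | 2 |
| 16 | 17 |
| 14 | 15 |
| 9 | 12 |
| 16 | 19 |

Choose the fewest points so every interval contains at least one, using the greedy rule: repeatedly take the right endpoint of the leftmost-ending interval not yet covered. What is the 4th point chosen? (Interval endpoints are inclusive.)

15

Process intervals by earliest right end; each time one isn't hit yet, stab at its right endpoint.
Sorted: [1,2] [1,4] [5,6] [3,7] [7,9] [9,11] [9,12] [14,15] [12,16] [16,17] [16,19]
{[1,2],[1,4]} hit by 2; {[5,6],[3,7]} hit by 6; {[7,9],[9,11],[9,12]} hit by 9; {[14,15],[12,16]} hit by 15; {[16,17],[16,19]} hit by 17.
Points: 2, 6, 9, 15, 17 (5 total).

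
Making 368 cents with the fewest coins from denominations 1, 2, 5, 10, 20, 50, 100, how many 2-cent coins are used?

1

Greedy: take as many of the largest coin as possible, then repeat with the remainder.
368 − 3×100→68 − 1×50→18 − 1×10→8 − 1×5→3 − 1×2→1 − 1×1→0
Count of 2: 1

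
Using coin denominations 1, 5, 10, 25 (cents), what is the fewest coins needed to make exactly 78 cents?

78 − 3×25→3 − 3×1→0
Total coins = 3 + 3 = 6

6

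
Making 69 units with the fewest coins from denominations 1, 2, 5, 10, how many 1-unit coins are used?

69 = 6×10 + 1×5 + 2×2
Count of 1: 0

0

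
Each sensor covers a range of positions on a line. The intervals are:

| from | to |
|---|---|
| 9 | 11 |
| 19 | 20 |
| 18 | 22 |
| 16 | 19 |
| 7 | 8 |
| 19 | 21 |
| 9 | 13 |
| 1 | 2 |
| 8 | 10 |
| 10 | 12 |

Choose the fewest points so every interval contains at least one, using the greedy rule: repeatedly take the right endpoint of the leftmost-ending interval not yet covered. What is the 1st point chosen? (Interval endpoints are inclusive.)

2

By right end: [1,2]  [7,8]  [8,10]  [9,11]  [10,12]  [9,13]  [16,19]  [19,20]  [19,21]  [18,22]
[1,2] uncovered → point at 2; [7,8] uncovered → point at 8; [9,11] uncovered → point at 11; [16,19] uncovered → point at 19.
Points: 2, 8, 11, 19 (4 total).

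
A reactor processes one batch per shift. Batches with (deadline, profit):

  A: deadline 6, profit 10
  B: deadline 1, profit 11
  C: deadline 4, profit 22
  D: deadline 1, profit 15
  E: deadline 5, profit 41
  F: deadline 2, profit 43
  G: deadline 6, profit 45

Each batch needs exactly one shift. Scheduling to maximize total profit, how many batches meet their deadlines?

6

Sort by profit descending; place each in the latest free slot ≤ its deadline.
Profit order: G=45 F=43 E=41 C=22 D=15 B=11 A=10
Assign: G→slot 6, F→slot 2, E→slot 5, C→slot 4, D→slot 1, B skipped, A→slot 3.
Slots: [1:D] [2:F] [3:A] [4:C] [5:E] [6:G]
6 of 7 scheduled.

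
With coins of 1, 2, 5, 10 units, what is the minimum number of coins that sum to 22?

3

22 − 2×10→2 − 1×2→0
Total coins = 2 + 1 = 3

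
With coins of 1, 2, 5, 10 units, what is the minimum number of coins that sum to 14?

3

14 = 1×10 + 2×2
Total coins = 1 + 2 = 3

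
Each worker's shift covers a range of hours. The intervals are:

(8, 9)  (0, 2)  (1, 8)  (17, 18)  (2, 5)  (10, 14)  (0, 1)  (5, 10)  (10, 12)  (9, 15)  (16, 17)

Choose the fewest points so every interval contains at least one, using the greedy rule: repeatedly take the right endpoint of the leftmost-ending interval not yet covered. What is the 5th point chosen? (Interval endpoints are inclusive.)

Process intervals by earliest right end; each time one isn't hit yet, stab at its right endpoint.
By right end: [0,1]  [0,2]  [2,5]  [1,8]  [8,9]  [5,10]  [10,12]  [10,14]  [9,15]  [16,17]  [17,18]
[0,1] uncovered → point at 1; [2,5] uncovered → point at 5; [8,9] uncovered → point at 9; [10,12] uncovered → point at 12; [16,17] uncovered → point at 17.
Points: 1, 5, 9, 12, 17 (5 total).

17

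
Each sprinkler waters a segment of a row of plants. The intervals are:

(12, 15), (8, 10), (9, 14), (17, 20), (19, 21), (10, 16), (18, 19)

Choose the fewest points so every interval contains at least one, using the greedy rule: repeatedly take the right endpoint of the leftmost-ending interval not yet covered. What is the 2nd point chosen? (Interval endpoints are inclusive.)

Sorted: [8,10] [9,14] [12,15] [10,16] [18,19] [17,20] [19,21]
{[8,10],[9,14]} hit by 10; {[12,15],[10,16]} hit by 15; {[18,19],[17,20],[19,21]} hit by 19.
Points: 10, 15, 19 (3 total).

15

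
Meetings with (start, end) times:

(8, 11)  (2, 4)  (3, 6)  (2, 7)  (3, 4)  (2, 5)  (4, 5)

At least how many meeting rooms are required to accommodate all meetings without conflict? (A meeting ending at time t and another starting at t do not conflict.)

5

Count concurrent intervals with a sweep; the peak is the room count.
Events (time:±→running): 2:+→1 2:+→2 2:+→3 3:+→4 3:+→5 … peak 5.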